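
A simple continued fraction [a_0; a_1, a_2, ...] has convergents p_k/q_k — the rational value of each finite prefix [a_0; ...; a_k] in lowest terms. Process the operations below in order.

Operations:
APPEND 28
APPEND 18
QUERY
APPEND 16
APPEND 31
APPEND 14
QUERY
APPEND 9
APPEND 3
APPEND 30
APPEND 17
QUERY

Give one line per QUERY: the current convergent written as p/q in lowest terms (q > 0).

505/18
3534050/125967
51496269200/1835523137

APPEND 28: p_0 = 28·1 + 0 = 28, q_0 = 28·0 + 1 = 1 → 28/1
APPEND 18: p_1 = 18·28 + 1 = 505, q_1 = 18·1 + 0 = 18 → 505/18
APPEND 16: p_2 = 16·505 + 28 = 8108, q_2 = 16·18 + 1 = 289 → 8108/289
APPEND 31: p_3 = 31·8108 + 505 = 251853, q_3 = 31·289 + 18 = 8977 → 251853/8977
APPEND 14: p_4 = 14·251853 + 8108 = 3534050, q_4 = 14·8977 + 289 = 125967 → 3534050/125967
APPEND 9: p_5 = 9·3534050 + 251853 = 32058303, q_5 = 9·125967 + 8977 = 1142680 → 32058303/1142680
APPEND 3: p_6 = 3·32058303 + 3534050 = 99708959, q_6 = 3·1142680 + 125967 = 3554007 → 99708959/3554007
APPEND 30: p_7 = 30·99708959 + 32058303 = 3023327073, q_7 = 30·3554007 + 1142680 = 107762890 → 3023327073/107762890
APPEND 17: p_8 = 17·3023327073 + 99708959 = 51496269200, q_8 = 17·107762890 + 3554007 = 1835523137 → 51496269200/1835523137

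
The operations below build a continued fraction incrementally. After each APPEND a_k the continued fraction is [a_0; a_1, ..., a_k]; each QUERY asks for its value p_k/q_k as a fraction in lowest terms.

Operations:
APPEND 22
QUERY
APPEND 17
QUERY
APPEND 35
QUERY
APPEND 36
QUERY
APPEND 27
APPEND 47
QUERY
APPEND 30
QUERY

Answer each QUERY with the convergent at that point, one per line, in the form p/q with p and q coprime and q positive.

APPEND 22: p_0 = 22·1 + 0 = 22, q_0 = 22·0 + 1 = 1 → 22/1
APPEND 17: p_1 = 17·22 + 1 = 375, q_1 = 17·1 + 0 = 17 → 375/17
APPEND 35: p_2 = 35·375 + 22 = 13147, q_2 = 35·17 + 1 = 596 → 13147/596
APPEND 36: p_3 = 36·13147 + 375 = 473667, q_3 = 36·596 + 17 = 21473 → 473667/21473
APPEND 27: p_4 = 27·473667 + 13147 = 12802156, q_4 = 27·21473 + 596 = 580367 → 12802156/580367
APPEND 47: p_5 = 47·12802156 + 473667 = 602174999, q_5 = 47·580367 + 21473 = 27298722 → 602174999/27298722
APPEND 30: p_6 = 30·602174999 + 12802156 = 18078052126, q_6 = 30·27298722 + 580367 = 819542027 → 18078052126/819542027

22/1
375/17
13147/596
473667/21473
602174999/27298722
18078052126/819542027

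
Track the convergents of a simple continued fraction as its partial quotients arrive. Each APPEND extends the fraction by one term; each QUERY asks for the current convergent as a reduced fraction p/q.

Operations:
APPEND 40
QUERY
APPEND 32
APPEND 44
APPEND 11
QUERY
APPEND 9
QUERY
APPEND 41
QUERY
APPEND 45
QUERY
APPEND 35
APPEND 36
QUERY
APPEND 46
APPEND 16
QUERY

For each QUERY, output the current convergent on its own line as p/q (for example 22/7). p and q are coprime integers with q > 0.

40/1
621725/15531
5651929/141188
232350814/5804239
10461438559/261331943
13200238652203/329748532727
9734438009879675/243171107375703

APPEND 40: p_0 = 40·1 + 0 = 40, q_0 = 40·0 + 1 = 1 → 40/1
APPEND 32: p_1 = 32·40 + 1 = 1281, q_1 = 32·1 + 0 = 32 → 1281/32
APPEND 44: p_2 = 44·1281 + 40 = 56404, q_2 = 44·32 + 1 = 1409 → 56404/1409
APPEND 11: p_3 = 11·56404 + 1281 = 621725, q_3 = 11·1409 + 32 = 15531 → 621725/15531
APPEND 9: p_4 = 9·621725 + 56404 = 5651929, q_4 = 9·15531 + 1409 = 141188 → 5651929/141188
APPEND 41: p_5 = 41·5651929 + 621725 = 232350814, q_5 = 41·141188 + 15531 = 5804239 → 232350814/5804239
APPEND 45: p_6 = 45·232350814 + 5651929 = 10461438559, q_6 = 45·5804239 + 141188 = 261331943 → 10461438559/261331943
APPEND 35: p_7 = 35·10461438559 + 232350814 = 366382700379, q_7 = 35·261331943 + 5804239 = 9152422244 → 366382700379/9152422244
APPEND 36: p_8 = 36·366382700379 + 10461438559 = 13200238652203, q_8 = 36·9152422244 + 261331943 = 329748532727 → 13200238652203/329748532727
APPEND 46: p_9 = 46·13200238652203 + 366382700379 = 607577360701717, q_9 = 46·329748532727 + 9152422244 = 15177584927686 → 607577360701717/15177584927686
APPEND 16: p_10 = 16·607577360701717 + 13200238652203 = 9734438009879675, q_10 = 16·15177584927686 + 329748532727 = 243171107375703 → 9734438009879675/243171107375703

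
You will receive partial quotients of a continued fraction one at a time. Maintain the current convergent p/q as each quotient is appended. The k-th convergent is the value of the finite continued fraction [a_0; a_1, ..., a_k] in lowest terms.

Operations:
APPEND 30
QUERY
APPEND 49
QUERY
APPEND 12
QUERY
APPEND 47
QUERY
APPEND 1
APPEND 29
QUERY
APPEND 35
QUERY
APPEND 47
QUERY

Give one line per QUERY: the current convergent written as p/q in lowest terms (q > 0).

30/1
1471/49
17682/589
832525/27732
25488528/849041
892948687/29744756
41994076817/1398852573

APPEND 30: p_0 = 30·1 + 0 = 30, q_0 = 30·0 + 1 = 1 → 30/1
APPEND 49: p_1 = 49·30 + 1 = 1471, q_1 = 49·1 + 0 = 49 → 1471/49
APPEND 12: p_2 = 12·1471 + 30 = 17682, q_2 = 12·49 + 1 = 589 → 17682/589
APPEND 47: p_3 = 47·17682 + 1471 = 832525, q_3 = 47·589 + 49 = 27732 → 832525/27732
APPEND 1: p_4 = 1·832525 + 17682 = 850207, q_4 = 1·27732 + 589 = 28321 → 850207/28321
APPEND 29: p_5 = 29·850207 + 832525 = 25488528, q_5 = 29·28321 + 27732 = 849041 → 25488528/849041
APPEND 35: p_6 = 35·25488528 + 850207 = 892948687, q_6 = 35·849041 + 28321 = 29744756 → 892948687/29744756
APPEND 47: p_7 = 47·892948687 + 25488528 = 41994076817, q_7 = 47·29744756 + 849041 = 1398852573 → 41994076817/1398852573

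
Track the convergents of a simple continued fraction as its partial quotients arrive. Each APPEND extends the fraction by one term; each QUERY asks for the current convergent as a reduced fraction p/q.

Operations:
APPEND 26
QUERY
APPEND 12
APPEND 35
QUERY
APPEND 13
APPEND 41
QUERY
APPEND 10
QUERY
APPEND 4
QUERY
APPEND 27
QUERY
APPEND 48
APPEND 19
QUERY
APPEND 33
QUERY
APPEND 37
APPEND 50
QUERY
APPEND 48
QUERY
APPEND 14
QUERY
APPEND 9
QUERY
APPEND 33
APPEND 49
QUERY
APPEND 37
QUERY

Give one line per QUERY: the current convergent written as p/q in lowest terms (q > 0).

APPEND 26: p_0 = 26·1 + 0 = 26, q_0 = 26·0 + 1 = 1 → 26/1
APPEND 12: p_1 = 12·26 + 1 = 313, q_1 = 12·1 + 0 = 12 → 313/12
APPEND 35: p_2 = 35·313 + 26 = 10981, q_2 = 35·12 + 1 = 421 → 10981/421
APPEND 13: p_3 = 13·10981 + 313 = 143066, q_3 = 13·421 + 12 = 5485 → 143066/5485
APPEND 41: p_4 = 41·143066 + 10981 = 5876687, q_4 = 41·5485 + 421 = 225306 → 5876687/225306
APPEND 10: p_5 = 10·5876687 + 143066 = 58909936, q_5 = 10·225306 + 5485 = 2258545 → 58909936/2258545
APPEND 4: p_6 = 4·58909936 + 5876687 = 241516431, q_6 = 4·2258545 + 225306 = 9259486 → 241516431/9259486
APPEND 27: p_7 = 27·241516431 + 58909936 = 6579853573, q_7 = 27·9259486 + 2258545 = 252264667 → 6579853573/252264667
APPEND 48: p_8 = 48·6579853573 + 241516431 = 316074487935, q_8 = 48·252264667 + 9259486 = 12117963502 → 316074487935/12117963502
APPEND 19: p_9 = 19·316074487935 + 6579853573 = 6011995124338, q_9 = 19·12117963502 + 252264667 = 230493571205 → 6011995124338/230493571205
APPEND 33: p_10 = 33·6011995124338 + 316074487935 = 198711913591089, q_10 = 33·230493571205 + 12117963502 = 7618405813267 → 198711913591089/7618405813267
APPEND 37: p_11 = 37·198711913591089 + 6011995124338 = 7358352797994631, q_11 = 37·7618405813267 + 230493571205 = 282111508662084 → 7358352797994631/282111508662084
APPEND 50: p_12 = 50·7358352797994631 + 198711913591089 = 368116351813322639, q_12 = 50·282111508662084 + 7618405813267 = 14113193838917467 → 368116351813322639/14113193838917467
APPEND 48: p_13 = 48·368116351813322639 + 7358352797994631 = 17676943239837481303, q_13 = 48·14113193838917467 + 282111508662084 = 677715415776700500 → 17676943239837481303/677715415776700500
APPEND 14: p_14 = 14·17676943239837481303 + 368116351813322639 = 247845321709538060881, q_14 = 14·677715415776700500 + 14113193838917467 = 9502129014712724467 → 247845321709538060881/9502129014712724467
APPEND 9: p_15 = 9·247845321709538060881 + 17676943239837481303 = 2248284838625680029232, q_15 = 9·9502129014712724467 + 677715415776700500 = 86196876548191220703 → 2248284838625680029232/86196876548191220703
APPEND 33: p_16 = 33·2248284838625680029232 + 247845321709538060881 = 74441244996356979025537, q_16 = 33·86196876548191220703 + 9502129014712724467 = 2853999055105023007666 → 74441244996356979025537/2853999055105023007666
APPEND 49: p_17 = 49·74441244996356979025537 + 2248284838625680029232 = 3649869289660117652280545, q_17 = 49·2853999055105023007666 + 86196876548191220703 = 139932150576694318596337 → 3649869289660117652280545/139932150576694318596337
APPEND 37: p_18 = 37·3649869289660117652280545 + 74441244996356979025537 = 135119604962420710113405702, q_18 = 37·139932150576694318596337 + 2853999055105023007666 = 5180343570392794811072135 → 135119604962420710113405702/5180343570392794811072135

26/1
10981/421
5876687/225306
58909936/2258545
241516431/9259486
6579853573/252264667
6011995124338/230493571205
198711913591089/7618405813267
368116351813322639/14113193838917467
17676943239837481303/677715415776700500
247845321709538060881/9502129014712724467
2248284838625680029232/86196876548191220703
3649869289660117652280545/139932150576694318596337
135119604962420710113405702/5180343570392794811072135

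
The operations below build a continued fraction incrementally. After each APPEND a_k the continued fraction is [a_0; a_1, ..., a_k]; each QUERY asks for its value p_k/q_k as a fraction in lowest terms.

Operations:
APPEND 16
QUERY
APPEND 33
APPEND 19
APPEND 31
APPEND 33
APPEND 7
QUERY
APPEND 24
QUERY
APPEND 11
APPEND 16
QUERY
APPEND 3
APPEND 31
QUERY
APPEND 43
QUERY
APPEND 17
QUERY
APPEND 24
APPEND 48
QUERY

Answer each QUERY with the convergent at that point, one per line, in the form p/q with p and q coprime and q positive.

16/1
72595061/4528628
1752607529/109331233
311373053609/19424086289
29868956653526/1863286449087
1285318606540325/80180796741799
21880285267839051/1364936831059670
25289664206932361403/1577620844455405862

APPEND 16: p_0 = 16·1 + 0 = 16, q_0 = 16·0 + 1 = 1 → 16/1
APPEND 33: p_1 = 33·16 + 1 = 529, q_1 = 33·1 + 0 = 33 → 529/33
APPEND 19: p_2 = 19·529 + 16 = 10067, q_2 = 19·33 + 1 = 628 → 10067/628
APPEND 31: p_3 = 31·10067 + 529 = 312606, q_3 = 31·628 + 33 = 19501 → 312606/19501
APPEND 33: p_4 = 33·312606 + 10067 = 10326065, q_4 = 33·19501 + 628 = 644161 → 10326065/644161
APPEND 7: p_5 = 7·10326065 + 312606 = 72595061, q_5 = 7·644161 + 19501 = 4528628 → 72595061/4528628
APPEND 24: p_6 = 24·72595061 + 10326065 = 1752607529, q_6 = 24·4528628 + 644161 = 109331233 → 1752607529/109331233
APPEND 11: p_7 = 11·1752607529 + 72595061 = 19351277880, q_7 = 11·109331233 + 4528628 = 1207172191 → 19351277880/1207172191
APPEND 16: p_8 = 16·19351277880 + 1752607529 = 311373053609, q_8 = 16·1207172191 + 109331233 = 19424086289 → 311373053609/19424086289
APPEND 3: p_9 = 3·311373053609 + 19351277880 = 953470438707, q_9 = 3·19424086289 + 1207172191 = 59479431058 → 953470438707/59479431058
APPEND 31: p_10 = 31·953470438707 + 311373053609 = 29868956653526, q_10 = 31·59479431058 + 19424086289 = 1863286449087 → 29868956653526/1863286449087
APPEND 43: p_11 = 43·29868956653526 + 953470438707 = 1285318606540325, q_11 = 43·1863286449087 + 59479431058 = 80180796741799 → 1285318606540325/80180796741799
APPEND 17: p_12 = 17·1285318606540325 + 29868956653526 = 21880285267839051, q_12 = 17·80180796741799 + 1863286449087 = 1364936831059670 → 21880285267839051/1364936831059670
APPEND 24: p_13 = 24·21880285267839051 + 1285318606540325 = 526412165034677549, q_13 = 24·1364936831059670 + 80180796741799 = 32838664742173879 → 526412165034677549/32838664742173879
APPEND 48: p_14 = 48·526412165034677549 + 21880285267839051 = 25289664206932361403, q_14 = 48·32838664742173879 + 1364936831059670 = 1577620844455405862 → 25289664206932361403/1577620844455405862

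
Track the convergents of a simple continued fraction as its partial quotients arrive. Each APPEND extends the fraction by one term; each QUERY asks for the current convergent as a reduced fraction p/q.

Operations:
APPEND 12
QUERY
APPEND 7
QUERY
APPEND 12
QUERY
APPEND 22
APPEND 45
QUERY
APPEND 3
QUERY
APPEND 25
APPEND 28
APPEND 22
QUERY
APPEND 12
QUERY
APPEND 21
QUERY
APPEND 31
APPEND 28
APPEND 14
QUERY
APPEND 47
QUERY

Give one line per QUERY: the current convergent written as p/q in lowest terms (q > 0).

APPEND 12: p_0 = 12·1 + 0 = 12, q_0 = 12·0 + 1 = 1 → 12/1
APPEND 7: p_1 = 7·12 + 1 = 85, q_1 = 7·1 + 0 = 7 → 85/7
APPEND 12: p_2 = 12·85 + 12 = 1032, q_2 = 12·7 + 1 = 85 → 1032/85
APPEND 22: p_3 = 22·1032 + 85 = 22789, q_3 = 22·85 + 7 = 1877 → 22789/1877
APPEND 45: p_4 = 45·22789 + 1032 = 1026537, q_4 = 45·1877 + 85 = 84550 → 1026537/84550
APPEND 3: p_5 = 3·1026537 + 22789 = 3102400, q_5 = 3·84550 + 1877 = 255527 → 3102400/255527
APPEND 25: p_6 = 25·3102400 + 1026537 = 78586537, q_6 = 25·255527 + 84550 = 6472725 → 78586537/6472725
APPEND 28: p_7 = 28·78586537 + 3102400 = 2203525436, q_7 = 28·6472725 + 255527 = 181491827 → 2203525436/181491827
APPEND 22: p_8 = 22·2203525436 + 78586537 = 48556146129, q_8 = 22·181491827 + 6472725 = 3999292919 → 48556146129/3999292919
APPEND 12: p_9 = 12·48556146129 + 2203525436 = 584877278984, q_9 = 12·3999292919 + 181491827 = 48173006855 → 584877278984/48173006855
APPEND 21: p_10 = 21·584877278984 + 48556146129 = 12330979004793, q_10 = 21·48173006855 + 3999292919 = 1015632436874 → 12330979004793/1015632436874
APPEND 31: p_11 = 31·12330979004793 + 584877278984 = 382845226427567, q_11 = 31·1015632436874 + 48173006855 = 31532778549949 → 382845226427567/31532778549949
APPEND 28: p_12 = 28·382845226427567 + 12330979004793 = 10731997318976669, q_12 = 28·31532778549949 + 1015632436874 = 883933431835446 → 10731997318976669/883933431835446
APPEND 14: p_13 = 14·10731997318976669 + 382845226427567 = 150630807692100933, q_13 = 14·883933431835446 + 31532778549949 = 12406600824246193 → 150630807692100933/12406600824246193
APPEND 47: p_14 = 47·150630807692100933 + 10731997318976669 = 7090379958847720520, q_14 = 47·12406600824246193 + 883933431835446 = 583994172171406517 → 7090379958847720520/583994172171406517

12/1
85/7
1032/85
1026537/84550
3102400/255527
48556146129/3999292919
584877278984/48173006855
12330979004793/1015632436874
150630807692100933/12406600824246193
7090379958847720520/583994172171406517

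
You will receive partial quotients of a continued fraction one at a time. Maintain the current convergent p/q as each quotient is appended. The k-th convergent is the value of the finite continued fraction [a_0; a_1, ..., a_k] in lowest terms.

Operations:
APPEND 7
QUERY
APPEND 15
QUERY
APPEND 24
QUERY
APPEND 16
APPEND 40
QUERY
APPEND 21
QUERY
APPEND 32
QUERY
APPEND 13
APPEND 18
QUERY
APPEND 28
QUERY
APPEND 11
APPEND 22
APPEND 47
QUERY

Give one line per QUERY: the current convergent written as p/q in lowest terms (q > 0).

APPEND 7: p_0 = 7·1 + 0 = 7, q_0 = 7·0 + 1 = 1 → 7/1
APPEND 15: p_1 = 15·7 + 1 = 106, q_1 = 15·1 + 0 = 15 → 106/15
APPEND 24: p_2 = 24·106 + 7 = 2551, q_2 = 24·15 + 1 = 361 → 2551/361
APPEND 16: p_3 = 16·2551 + 106 = 40922, q_3 = 16·361 + 15 = 5791 → 40922/5791
APPEND 40: p_4 = 40·40922 + 2551 = 1639431, q_4 = 40·5791 + 361 = 232001 → 1639431/232001
APPEND 21: p_5 = 21·1639431 + 40922 = 34468973, q_5 = 21·232001 + 5791 = 4877812 → 34468973/4877812
APPEND 32: p_6 = 32·34468973 + 1639431 = 1104646567, q_6 = 32·4877812 + 232001 = 156321985 → 1104646567/156321985
APPEND 13: p_7 = 13·1104646567 + 34468973 = 14394874344, q_7 = 13·156321985 + 4877812 = 2037063617 → 14394874344/2037063617
APPEND 18: p_8 = 18·14394874344 + 1104646567 = 260212384759, q_8 = 18·2037063617 + 156321985 = 36823467091 → 260212384759/36823467091
APPEND 28: p_9 = 28·260212384759 + 14394874344 = 7300341647596, q_9 = 28·36823467091 + 2037063617 = 1033094142165 → 7300341647596/1033094142165
APPEND 11: p_10 = 11·7300341647596 + 260212384759 = 80563970508315, q_10 = 11·1033094142165 + 36823467091 = 11400859030906 → 80563970508315/11400859030906
APPEND 22: p_11 = 22·80563970508315 + 7300341647596 = 1779707692830526, q_11 = 22·11400859030906 + 1033094142165 = 251851992822097 → 1779707692830526/251851992822097
APPEND 47: p_12 = 47·1779707692830526 + 80563970508315 = 83726825533543037, q_12 = 47·251851992822097 + 11400859030906 = 11848444521669465 → 83726825533543037/11848444521669465

7/1
106/15
2551/361
1639431/232001
34468973/4877812
1104646567/156321985
260212384759/36823467091
7300341647596/1033094142165
83726825533543037/11848444521669465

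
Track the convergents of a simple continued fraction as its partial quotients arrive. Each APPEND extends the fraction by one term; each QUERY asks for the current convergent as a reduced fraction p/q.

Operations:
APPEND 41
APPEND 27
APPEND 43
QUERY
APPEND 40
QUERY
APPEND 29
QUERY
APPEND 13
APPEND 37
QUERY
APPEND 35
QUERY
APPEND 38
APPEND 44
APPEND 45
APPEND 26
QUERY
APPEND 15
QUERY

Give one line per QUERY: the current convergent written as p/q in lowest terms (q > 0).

APPEND 41: p_0 = 41·1 + 0 = 41, q_0 = 41·0 + 1 = 1 → 41/1
APPEND 27: p_1 = 27·41 + 1 = 1108, q_1 = 27·1 + 0 = 27 → 1108/27
APPEND 43: p_2 = 43·1108 + 41 = 47685, q_2 = 43·27 + 1 = 1162 → 47685/1162
APPEND 40: p_3 = 40·47685 + 1108 = 1908508, q_3 = 40·1162 + 27 = 46507 → 1908508/46507
APPEND 29: p_4 = 29·1908508 + 47685 = 55394417, q_4 = 29·46507 + 1162 = 1349865 → 55394417/1349865
APPEND 13: p_5 = 13·55394417 + 1908508 = 722035929, q_5 = 13·1349865 + 46507 = 17594752 → 722035929/17594752
APPEND 37: p_6 = 37·722035929 + 55394417 = 26770723790, q_6 = 37·17594752 + 1349865 = 652355689 → 26770723790/652355689
APPEND 35: p_7 = 35·26770723790 + 722035929 = 937697368579, q_7 = 35·652355689 + 17594752 = 22850043867 → 937697368579/22850043867
APPEND 38: p_8 = 38·937697368579 + 26770723790 = 35659270729792, q_8 = 38·22850043867 + 652355689 = 868954022635 → 35659270729792/868954022635
APPEND 44: p_9 = 44·35659270729792 + 937697368579 = 1569945609479427, q_9 = 44·868954022635 + 22850043867 = 38256827039807 → 1569945609479427/38256827039807
APPEND 45: p_10 = 45·1569945609479427 + 35659270729792 = 70683211697304007, q_10 = 45·38256827039807 + 868954022635 = 1722426170813950 → 70683211697304007/1722426170813950
APPEND 26: p_11 = 26·70683211697304007 + 1569945609479427 = 1839333449739383609, q_11 = 26·1722426170813950 + 38256827039807 = 44821337268202507 → 1839333449739383609/44821337268202507
APPEND 15: p_12 = 15·1839333449739383609 + 70683211697304007 = 27660684957788058142, q_12 = 15·44821337268202507 + 1722426170813950 = 674042485193851555 → 27660684957788058142/674042485193851555

47685/1162
1908508/46507
55394417/1349865
26770723790/652355689
937697368579/22850043867
1839333449739383609/44821337268202507
27660684957788058142/674042485193851555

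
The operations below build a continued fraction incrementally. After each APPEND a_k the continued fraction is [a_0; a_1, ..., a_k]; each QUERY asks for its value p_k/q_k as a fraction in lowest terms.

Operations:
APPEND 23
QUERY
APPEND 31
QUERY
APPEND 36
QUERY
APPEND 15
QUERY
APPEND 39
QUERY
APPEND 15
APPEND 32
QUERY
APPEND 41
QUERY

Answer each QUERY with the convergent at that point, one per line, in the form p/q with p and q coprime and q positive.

APPEND 23: p_0 = 23·1 + 0 = 23, q_0 = 23·0 + 1 = 1 → 23/1
APPEND 31: p_1 = 31·23 + 1 = 714, q_1 = 31·1 + 0 = 31 → 714/31
APPEND 36: p_2 = 36·714 + 23 = 25727, q_2 = 36·31 + 1 = 1117 → 25727/1117
APPEND 15: p_3 = 15·25727 + 714 = 386619, q_3 = 15·1117 + 31 = 16786 → 386619/16786
APPEND 39: p_4 = 39·386619 + 25727 = 15103868, q_4 = 39·16786 + 1117 = 655771 → 15103868/655771
APPEND 15: p_5 = 15·15103868 + 386619 = 226944639, q_5 = 15·655771 + 16786 = 9853351 → 226944639/9853351
APPEND 32: p_6 = 32·226944639 + 15103868 = 7277332316, q_6 = 32·9853351 + 655771 = 315963003 → 7277332316/315963003
APPEND 41: p_7 = 41·7277332316 + 226944639 = 298597569595, q_7 = 41·315963003 + 9853351 = 12964336474 → 298597569595/12964336474

23/1
714/31
25727/1117
386619/16786
15103868/655771
7277332316/315963003
298597569595/12964336474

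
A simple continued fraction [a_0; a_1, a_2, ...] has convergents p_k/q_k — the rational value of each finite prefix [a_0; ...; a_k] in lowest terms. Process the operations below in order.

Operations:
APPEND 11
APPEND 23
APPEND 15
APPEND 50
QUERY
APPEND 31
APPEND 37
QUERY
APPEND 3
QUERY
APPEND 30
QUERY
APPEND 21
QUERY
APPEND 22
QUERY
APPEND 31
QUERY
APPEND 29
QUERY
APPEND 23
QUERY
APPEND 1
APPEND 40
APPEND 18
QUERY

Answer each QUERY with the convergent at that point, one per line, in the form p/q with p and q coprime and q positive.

191304/17323
219758369/19899606
665209352/60236177
20176038929/1826984916
424362026861/38426919413
9356140629871/847219212002
290464721552862/26302222491475
8432833065662869/763611671464777
194245625231798849/17589370666181346
149627589686642277960/13549108937434118911

APPEND 11: p_0 = 11·1 + 0 = 11, q_0 = 11·0 + 1 = 1 → 11/1
APPEND 23: p_1 = 23·11 + 1 = 254, q_1 = 23·1 + 0 = 23 → 254/23
APPEND 15: p_2 = 15·254 + 11 = 3821, q_2 = 15·23 + 1 = 346 → 3821/346
APPEND 50: p_3 = 50·3821 + 254 = 191304, q_3 = 50·346 + 23 = 17323 → 191304/17323
APPEND 31: p_4 = 31·191304 + 3821 = 5934245, q_4 = 31·17323 + 346 = 537359 → 5934245/537359
APPEND 37: p_5 = 37·5934245 + 191304 = 219758369, q_5 = 37·537359 + 17323 = 19899606 → 219758369/19899606
APPEND 3: p_6 = 3·219758369 + 5934245 = 665209352, q_6 = 3·19899606 + 537359 = 60236177 → 665209352/60236177
APPEND 30: p_7 = 30·665209352 + 219758369 = 20176038929, q_7 = 30·60236177 + 19899606 = 1826984916 → 20176038929/1826984916
APPEND 21: p_8 = 21·20176038929 + 665209352 = 424362026861, q_8 = 21·1826984916 + 60236177 = 38426919413 → 424362026861/38426919413
APPEND 22: p_9 = 22·424362026861 + 20176038929 = 9356140629871, q_9 = 22·38426919413 + 1826984916 = 847219212002 → 9356140629871/847219212002
APPEND 31: p_10 = 31·9356140629871 + 424362026861 = 290464721552862, q_10 = 31·847219212002 + 38426919413 = 26302222491475 → 290464721552862/26302222491475
APPEND 29: p_11 = 29·290464721552862 + 9356140629871 = 8432833065662869, q_11 = 29·26302222491475 + 847219212002 = 763611671464777 → 8432833065662869/763611671464777
APPEND 23: p_12 = 23·8432833065662869 + 290464721552862 = 194245625231798849, q_12 = 23·763611671464777 + 26302222491475 = 17589370666181346 → 194245625231798849/17589370666181346
APPEND 1: p_13 = 1·194245625231798849 + 8432833065662869 = 202678458297461718, q_13 = 1·17589370666181346 + 763611671464777 = 18352982337646123 → 202678458297461718/18352982337646123
APPEND 40: p_14 = 40·202678458297461718 + 194245625231798849 = 8301383957130267569, q_14 = 40·18352982337646123 + 17589370666181346 = 751708664172026266 → 8301383957130267569/751708664172026266
APPEND 18: p_15 = 18·8301383957130267569 + 202678458297461718 = 149627589686642277960, q_15 = 18·751708664172026266 + 18352982337646123 = 13549108937434118911 → 149627589686642277960/13549108937434118911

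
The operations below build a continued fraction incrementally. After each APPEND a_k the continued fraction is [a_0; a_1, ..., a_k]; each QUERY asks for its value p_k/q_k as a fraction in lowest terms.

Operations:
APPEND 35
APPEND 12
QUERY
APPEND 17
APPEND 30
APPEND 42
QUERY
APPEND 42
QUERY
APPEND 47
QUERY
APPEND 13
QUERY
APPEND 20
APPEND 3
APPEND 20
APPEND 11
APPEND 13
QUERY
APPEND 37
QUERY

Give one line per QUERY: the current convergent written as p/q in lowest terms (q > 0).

APPEND 35: p_0 = 35·1 + 0 = 35, q_0 = 35·0 + 1 = 1 → 35/1
APPEND 12: p_1 = 12·35 + 1 = 421, q_1 = 12·1 + 0 = 12 → 421/12
APPEND 17: p_2 = 17·421 + 35 = 7192, q_2 = 17·12 + 1 = 205 → 7192/205
APPEND 30: p_3 = 30·7192 + 421 = 216181, q_3 = 30·205 + 12 = 6162 → 216181/6162
APPEND 42: p_4 = 42·216181 + 7192 = 9086794, q_4 = 42·6162 + 205 = 259009 → 9086794/259009
APPEND 42: p_5 = 42·9086794 + 216181 = 381861529, q_5 = 42·259009 + 6162 = 10884540 → 381861529/10884540
APPEND 47: p_6 = 47·381861529 + 9086794 = 17956578657, q_6 = 47·10884540 + 259009 = 511832389 → 17956578657/511832389
APPEND 13: p_7 = 13·17956578657 + 381861529 = 233817384070, q_7 = 13·511832389 + 10884540 = 6664705597 → 233817384070/6664705597
APPEND 20: p_8 = 20·233817384070 + 17956578657 = 4694304260057, q_8 = 20·6664705597 + 511832389 = 133805944329 → 4694304260057/133805944329
APPEND 3: p_9 = 3·4694304260057 + 233817384070 = 14316730164241, q_9 = 3·133805944329 + 6664705597 = 408082538584 → 14316730164241/408082538584
APPEND 20: p_10 = 20·14316730164241 + 4694304260057 = 291028907544877, q_10 = 20·408082538584 + 133805944329 = 8295456716009 → 291028907544877/8295456716009
APPEND 11: p_11 = 11·291028907544877 + 14316730164241 = 3215634713157888, q_11 = 11·8295456716009 + 408082538584 = 91658106414683 → 3215634713157888/91658106414683
APPEND 13: p_12 = 13·3215634713157888 + 291028907544877 = 42094280178597421, q_12 = 13·91658106414683 + 8295456716009 = 1199850840106888 → 42094280178597421/1199850840106888
APPEND 37: p_13 = 37·42094280178597421 + 3215634713157888 = 1560704001321262465, q_13 = 37·1199850840106888 + 91658106414683 = 44486139190369539 → 1560704001321262465/44486139190369539

421/12
9086794/259009
381861529/10884540
17956578657/511832389
233817384070/6664705597
42094280178597421/1199850840106888
1560704001321262465/44486139190369539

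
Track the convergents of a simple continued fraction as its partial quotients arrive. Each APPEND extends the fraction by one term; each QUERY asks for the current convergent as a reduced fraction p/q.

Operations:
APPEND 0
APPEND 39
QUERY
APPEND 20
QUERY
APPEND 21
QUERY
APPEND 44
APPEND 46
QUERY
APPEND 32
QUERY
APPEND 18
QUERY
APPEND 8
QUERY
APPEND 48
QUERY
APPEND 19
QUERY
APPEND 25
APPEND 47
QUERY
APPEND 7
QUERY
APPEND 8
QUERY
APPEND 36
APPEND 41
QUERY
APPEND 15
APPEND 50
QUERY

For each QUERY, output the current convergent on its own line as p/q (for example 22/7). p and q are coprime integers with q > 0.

APPEND 0: p_0 = 0·1 + 0 = 0, q_0 = 0·0 + 1 = 1 → 0/1
APPEND 39: p_1 = 39·0 + 1 = 1, q_1 = 39·1 + 0 = 39 → 1/39
APPEND 20: p_2 = 20·1 + 0 = 20, q_2 = 20·39 + 1 = 781 → 20/781
APPEND 21: p_3 = 21·20 + 1 = 421, q_3 = 21·781 + 39 = 16440 → 421/16440
APPEND 44: p_4 = 44·421 + 20 = 18544, q_4 = 44·16440 + 781 = 724141 → 18544/724141
APPEND 46: p_5 = 46·18544 + 421 = 853445, q_5 = 46·724141 + 16440 = 33326926 → 853445/33326926
APPEND 32: p_6 = 32·853445 + 18544 = 27328784, q_6 = 32·33326926 + 724141 = 1067185773 → 27328784/1067185773
APPEND 18: p_7 = 18·27328784 + 853445 = 492771557, q_7 = 18·1067185773 + 33326926 = 19242670840 → 492771557/19242670840
APPEND 8: p_8 = 8·492771557 + 27328784 = 3969501240, q_8 = 8·19242670840 + 1067185773 = 155008552493 → 3969501240/155008552493
APPEND 48: p_9 = 48·3969501240 + 492771557 = 191028831077, q_9 = 48·155008552493 + 19242670840 = 7459653190504 → 191028831077/7459653190504
APPEND 19: p_10 = 19·191028831077 + 3969501240 = 3633517291703, q_10 = 19·7459653190504 + 155008552493 = 141888419172069 → 3633517291703/141888419172069
APPEND 25: p_11 = 25·3633517291703 + 191028831077 = 91028961123652, q_11 = 25·141888419172069 + 7459653190504 = 3554670132492229 → 91028961123652/3554670132492229
APPEND 47: p_12 = 47·91028961123652 + 3633517291703 = 4281994690103347, q_12 = 47·3554670132492229 + 141888419172069 = 167211384646306832 → 4281994690103347/167211384646306832
APPEND 7: p_13 = 7·4281994690103347 + 91028961123652 = 30064991791847081, q_13 = 7·167211384646306832 + 3554670132492229 = 1174034362656640053 → 30064991791847081/1174034362656640053
APPEND 8: p_14 = 8·30064991791847081 + 4281994690103347 = 244801929024879995, q_14 = 8·1174034362656640053 + 167211384646306832 = 9559486285899427256 → 244801929024879995/9559486285899427256
APPEND 36: p_15 = 36·244801929024879995 + 30064991791847081 = 8842934436687526901, q_15 = 36·9559486285899427256 + 1174034362656640053 = 345315540655036021269 → 8842934436687526901/345315540655036021269
APPEND 41: p_16 = 41·8842934436687526901 + 244801929024879995 = 362805113833213482936, q_16 = 41·345315540655036021269 + 9559486285899427256 = 14167496653142376299285 → 362805113833213482936/14167496653142376299285
APPEND 15: p_17 = 15·362805113833213482936 + 8842934436687526901 = 5450919641934889770941, q_17 = 15·14167496653142376299285 + 345315540655036021269 = 212857765337790680510544 → 5450919641934889770941/212857765337790680510544
APPEND 50: p_18 = 50·5450919641934889770941 + 362805113833213482936 = 272908787210577702029986, q_18 = 50·212857765337790680510544 + 14167496653142376299285 = 10657055763542676401826485 → 272908787210577702029986/10657055763542676401826485

1/39
20/781
421/16440
853445/33326926
27328784/1067185773
492771557/19242670840
3969501240/155008552493
191028831077/7459653190504
3633517291703/141888419172069
4281994690103347/167211384646306832
30064991791847081/1174034362656640053
244801929024879995/9559486285899427256
362805113833213482936/14167496653142376299285
272908787210577702029986/10657055763542676401826485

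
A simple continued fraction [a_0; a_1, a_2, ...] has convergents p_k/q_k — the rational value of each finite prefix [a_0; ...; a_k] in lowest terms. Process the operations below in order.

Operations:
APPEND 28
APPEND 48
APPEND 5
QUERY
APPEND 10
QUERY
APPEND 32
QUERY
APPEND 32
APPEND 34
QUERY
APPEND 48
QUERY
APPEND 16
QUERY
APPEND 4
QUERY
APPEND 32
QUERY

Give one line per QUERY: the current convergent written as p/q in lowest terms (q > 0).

APPEND 28: p_0 = 28·1 + 0 = 28, q_0 = 28·0 + 1 = 1 → 28/1
APPEND 48: p_1 = 48·28 + 1 = 1345, q_1 = 48·1 + 0 = 48 → 1345/48
APPEND 5: p_2 = 5·1345 + 28 = 6753, q_2 = 5·48 + 1 = 241 → 6753/241
APPEND 10: p_3 = 10·6753 + 1345 = 68875, q_3 = 10·241 + 48 = 2458 → 68875/2458
APPEND 32: p_4 = 32·68875 + 6753 = 2210753, q_4 = 32·2458 + 241 = 78897 → 2210753/78897
APPEND 32: p_5 = 32·2210753 + 68875 = 70812971, q_5 = 32·78897 + 2458 = 2527162 → 70812971/2527162
APPEND 34: p_6 = 34·70812971 + 2210753 = 2409851767, q_6 = 34·2527162 + 78897 = 86002405 → 2409851767/86002405
APPEND 48: p_7 = 48·2409851767 + 70812971 = 115743697787, q_7 = 48·86002405 + 2527162 = 4130642602 → 115743697787/4130642602
APPEND 16: p_8 = 16·115743697787 + 2409851767 = 1854309016359, q_8 = 16·4130642602 + 86002405 = 66176284037 → 1854309016359/66176284037
APPEND 4: p_9 = 4·1854309016359 + 115743697787 = 7532979763223, q_9 = 4·66176284037 + 4130642602 = 268835778750 → 7532979763223/268835778750
APPEND 32: p_10 = 32·7532979763223 + 1854309016359 = 242909661439495, q_10 = 32·268835778750 + 66176284037 = 8668921204037 → 242909661439495/8668921204037

6753/241
68875/2458
2210753/78897
2409851767/86002405
115743697787/4130642602
1854309016359/66176284037
7532979763223/268835778750
242909661439495/8668921204037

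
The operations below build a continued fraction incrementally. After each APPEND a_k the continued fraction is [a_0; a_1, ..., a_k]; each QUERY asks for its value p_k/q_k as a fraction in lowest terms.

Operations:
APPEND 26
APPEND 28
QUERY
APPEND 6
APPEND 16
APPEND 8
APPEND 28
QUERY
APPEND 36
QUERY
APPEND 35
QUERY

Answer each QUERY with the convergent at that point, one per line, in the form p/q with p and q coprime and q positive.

729/28
16127225/619432
581153532/22321577
20356500845/781874627

APPEND 26: p_0 = 26·1 + 0 = 26, q_0 = 26·0 + 1 = 1 → 26/1
APPEND 28: p_1 = 28·26 + 1 = 729, q_1 = 28·1 + 0 = 28 → 729/28
APPEND 6: p_2 = 6·729 + 26 = 4400, q_2 = 6·28 + 1 = 169 → 4400/169
APPEND 16: p_3 = 16·4400 + 729 = 71129, q_3 = 16·169 + 28 = 2732 → 71129/2732
APPEND 8: p_4 = 8·71129 + 4400 = 573432, q_4 = 8·2732 + 169 = 22025 → 573432/22025
APPEND 28: p_5 = 28·573432 + 71129 = 16127225, q_5 = 28·22025 + 2732 = 619432 → 16127225/619432
APPEND 36: p_6 = 36·16127225 + 573432 = 581153532, q_6 = 36·619432 + 22025 = 22321577 → 581153532/22321577
APPEND 35: p_7 = 35·581153532 + 16127225 = 20356500845, q_7 = 35·22321577 + 619432 = 781874627 → 20356500845/781874627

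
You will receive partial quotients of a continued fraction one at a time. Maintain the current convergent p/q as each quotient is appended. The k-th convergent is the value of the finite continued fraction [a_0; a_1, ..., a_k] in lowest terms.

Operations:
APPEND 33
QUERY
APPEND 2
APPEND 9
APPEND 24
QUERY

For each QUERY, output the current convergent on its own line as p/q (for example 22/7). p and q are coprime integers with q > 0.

33/1
15331/458

APPEND 33: p_0 = 33·1 + 0 = 33, q_0 = 33·0 + 1 = 1 → 33/1
APPEND 2: p_1 = 2·33 + 1 = 67, q_1 = 2·1 + 0 = 2 → 67/2
APPEND 9: p_2 = 9·67 + 33 = 636, q_2 = 9·2 + 1 = 19 → 636/19
APPEND 24: p_3 = 24·636 + 67 = 15331, q_3 = 24·19 + 2 = 458 → 15331/458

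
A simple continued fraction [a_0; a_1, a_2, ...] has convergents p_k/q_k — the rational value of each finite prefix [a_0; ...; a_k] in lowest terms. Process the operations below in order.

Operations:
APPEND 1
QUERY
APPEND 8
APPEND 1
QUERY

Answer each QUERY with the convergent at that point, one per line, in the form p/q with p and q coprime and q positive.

1/1
10/9

APPEND 1: p_0 = 1·1 + 0 = 1, q_0 = 1·0 + 1 = 1 → 1/1
APPEND 8: p_1 = 8·1 + 1 = 9, q_1 = 8·1 + 0 = 8 → 9/8
APPEND 1: p_2 = 1·9 + 1 = 10, q_2 = 1·8 + 1 = 9 → 10/9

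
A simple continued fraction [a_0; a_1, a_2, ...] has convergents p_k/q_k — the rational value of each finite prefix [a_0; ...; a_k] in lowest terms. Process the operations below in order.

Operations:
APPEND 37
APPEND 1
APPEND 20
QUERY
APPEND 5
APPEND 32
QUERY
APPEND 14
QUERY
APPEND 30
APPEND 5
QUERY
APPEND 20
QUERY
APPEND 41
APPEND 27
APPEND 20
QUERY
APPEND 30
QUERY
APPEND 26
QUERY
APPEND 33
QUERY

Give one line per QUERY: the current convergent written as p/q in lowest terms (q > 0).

APPEND 37: p_0 = 37·1 + 0 = 37, q_0 = 37·0 + 1 = 1 → 37/1
APPEND 1: p_1 = 1·37 + 1 = 38, q_1 = 1·1 + 0 = 1 → 38/1
APPEND 20: p_2 = 20·38 + 37 = 797, q_2 = 20·1 + 1 = 21 → 797/21
APPEND 5: p_3 = 5·797 + 38 = 4023, q_3 = 5·21 + 1 = 106 → 4023/106
APPEND 32: p_4 = 32·4023 + 797 = 129533, q_4 = 32·106 + 21 = 3413 → 129533/3413
APPEND 14: p_5 = 14·129533 + 4023 = 1817485, q_5 = 14·3413 + 106 = 47888 → 1817485/47888
APPEND 30: p_6 = 30·1817485 + 129533 = 54654083, q_6 = 30·47888 + 3413 = 1440053 → 54654083/1440053
APPEND 5: p_7 = 5·54654083 + 1817485 = 275087900, q_7 = 5·1440053 + 47888 = 7248153 → 275087900/7248153
APPEND 20: p_8 = 20·275087900 + 54654083 = 5556412083, q_8 = 20·7248153 + 1440053 = 146403113 → 5556412083/146403113
APPEND 41: p_9 = 41·5556412083 + 275087900 = 228087983303, q_9 = 41·146403113 + 7248153 = 6009775786 → 228087983303/6009775786
APPEND 27: p_10 = 27·228087983303 + 5556412083 = 6163931961264, q_10 = 27·6009775786 + 146403113 = 162410349335 → 6163931961264/162410349335
APPEND 20: p_11 = 20·6163931961264 + 228087983303 = 123506727208583, q_11 = 20·162410349335 + 6009775786 = 3254216762486 → 123506727208583/3254216762486
APPEND 30: p_12 = 30·123506727208583 + 6163931961264 = 3711365748218754, q_12 = 30·3254216762486 + 162410349335 = 97788913223915 → 3711365748218754/97788913223915
APPEND 26: p_13 = 26·3711365748218754 + 123506727208583 = 96619016180896187, q_13 = 26·97788913223915 + 3254216762486 = 2545765960584276 → 96619016180896187/2545765960584276
APPEND 33: p_14 = 33·96619016180896187 + 3711365748218754 = 3192138899717792925, q_14 = 33·2545765960584276 + 97788913223915 = 84108065612505023 → 3192138899717792925/84108065612505023

797/21
129533/3413
1817485/47888
275087900/7248153
5556412083/146403113
123506727208583/3254216762486
3711365748218754/97788913223915
96619016180896187/2545765960584276
3192138899717792925/84108065612505023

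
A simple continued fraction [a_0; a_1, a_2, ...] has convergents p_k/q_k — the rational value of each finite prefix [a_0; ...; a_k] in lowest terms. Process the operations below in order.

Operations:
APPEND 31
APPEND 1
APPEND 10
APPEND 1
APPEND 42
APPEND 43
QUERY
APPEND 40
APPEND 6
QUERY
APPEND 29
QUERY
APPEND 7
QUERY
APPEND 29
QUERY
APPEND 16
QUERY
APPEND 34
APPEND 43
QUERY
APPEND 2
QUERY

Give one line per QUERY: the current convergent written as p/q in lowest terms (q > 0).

707174/22157
170527556/5342927
4973602521/155831678
34985745203/1096164673
1019560213408/31944607195
16347949159731/512209879793
23960890709862997/750736672246544
48478631251370256/1518920425013245

APPEND 31: p_0 = 31·1 + 0 = 31, q_0 = 31·0 + 1 = 1 → 31/1
APPEND 1: p_1 = 1·31 + 1 = 32, q_1 = 1·1 + 0 = 1 → 32/1
APPEND 10: p_2 = 10·32 + 31 = 351, q_2 = 10·1 + 1 = 11 → 351/11
APPEND 1: p_3 = 1·351 + 32 = 383, q_3 = 1·11 + 1 = 12 → 383/12
APPEND 42: p_4 = 42·383 + 351 = 16437, q_4 = 42·12 + 11 = 515 → 16437/515
APPEND 43: p_5 = 43·16437 + 383 = 707174, q_5 = 43·515 + 12 = 22157 → 707174/22157
APPEND 40: p_6 = 40·707174 + 16437 = 28303397, q_6 = 40·22157 + 515 = 886795 → 28303397/886795
APPEND 6: p_7 = 6·28303397 + 707174 = 170527556, q_7 = 6·886795 + 22157 = 5342927 → 170527556/5342927
APPEND 29: p_8 = 29·170527556 + 28303397 = 4973602521, q_8 = 29·5342927 + 886795 = 155831678 → 4973602521/155831678
APPEND 7: p_9 = 7·4973602521 + 170527556 = 34985745203, q_9 = 7·155831678 + 5342927 = 1096164673 → 34985745203/1096164673
APPEND 29: p_10 = 29·34985745203 + 4973602521 = 1019560213408, q_10 = 29·1096164673 + 155831678 = 31944607195 → 1019560213408/31944607195
APPEND 16: p_11 = 16·1019560213408 + 34985745203 = 16347949159731, q_11 = 16·31944607195 + 1096164673 = 512209879793 → 16347949159731/512209879793
APPEND 34: p_12 = 34·16347949159731 + 1019560213408 = 556849831644262, q_12 = 34·512209879793 + 31944607195 = 17447080520157 → 556849831644262/17447080520157
APPEND 43: p_13 = 43·556849831644262 + 16347949159731 = 23960890709862997, q_13 = 43·17447080520157 + 512209879793 = 750736672246544 → 23960890709862997/750736672246544
APPEND 2: p_14 = 2·23960890709862997 + 556849831644262 = 48478631251370256, q_14 = 2·750736672246544 + 17447080520157 = 1518920425013245 → 48478631251370256/1518920425013245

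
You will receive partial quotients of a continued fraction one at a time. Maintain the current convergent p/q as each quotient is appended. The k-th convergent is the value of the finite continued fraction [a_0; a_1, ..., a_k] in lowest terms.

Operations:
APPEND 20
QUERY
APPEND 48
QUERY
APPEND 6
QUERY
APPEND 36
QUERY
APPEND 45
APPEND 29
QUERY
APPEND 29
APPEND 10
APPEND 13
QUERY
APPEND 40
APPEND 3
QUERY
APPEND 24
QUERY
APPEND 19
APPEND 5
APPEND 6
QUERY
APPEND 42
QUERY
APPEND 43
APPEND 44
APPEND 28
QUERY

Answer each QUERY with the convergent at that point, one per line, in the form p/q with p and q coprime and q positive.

20/1
961/48
5786/289
209257/10452
273457436/13658693
1043654074013/52128590115
126521153967731/6319497561774
3078333528523450/153757064473129
1835530605244452411/91681357785926749
77388438044775091117/3865409302686152712
4107487682197450668306262/205161410393742390594981

APPEND 20: p_0 = 20·1 + 0 = 20, q_0 = 20·0 + 1 = 1 → 20/1
APPEND 48: p_1 = 48·20 + 1 = 961, q_1 = 48·1 + 0 = 48 → 961/48
APPEND 6: p_2 = 6·961 + 20 = 5786, q_2 = 6·48 + 1 = 289 → 5786/289
APPEND 36: p_3 = 36·5786 + 961 = 209257, q_3 = 36·289 + 48 = 10452 → 209257/10452
APPEND 45: p_4 = 45·209257 + 5786 = 9422351, q_4 = 45·10452 + 289 = 470629 → 9422351/470629
APPEND 29: p_5 = 29·9422351 + 209257 = 273457436, q_5 = 29·470629 + 10452 = 13658693 → 273457436/13658693
APPEND 29: p_6 = 29·273457436 + 9422351 = 7939687995, q_6 = 29·13658693 + 470629 = 396572726 → 7939687995/396572726
APPEND 10: p_7 = 10·7939687995 + 273457436 = 79670337386, q_7 = 10·396572726 + 13658693 = 3979385953 → 79670337386/3979385953
APPEND 13: p_8 = 13·79670337386 + 7939687995 = 1043654074013, q_8 = 13·3979385953 + 396572726 = 52128590115 → 1043654074013/52128590115
APPEND 40: p_9 = 40·1043654074013 + 79670337386 = 41825833297906, q_9 = 40·52128590115 + 3979385953 = 2089122990553 → 41825833297906/2089122990553
APPEND 3: p_10 = 3·41825833297906 + 1043654074013 = 126521153967731, q_10 = 3·2089122990553 + 52128590115 = 6319497561774 → 126521153967731/6319497561774
APPEND 24: p_11 = 24·126521153967731 + 41825833297906 = 3078333528523450, q_11 = 24·6319497561774 + 2089122990553 = 153757064473129 → 3078333528523450/153757064473129
APPEND 19: p_12 = 19·3078333528523450 + 126521153967731 = 58614858195913281, q_12 = 19·153757064473129 + 6319497561774 = 2927703722551225 → 58614858195913281/2927703722551225
APPEND 5: p_13 = 5·58614858195913281 + 3078333528523450 = 296152624508089855, q_13 = 5·2927703722551225 + 153757064473129 = 14792275677229254 → 296152624508089855/14792275677229254
APPEND 6: p_14 = 6·296152624508089855 + 58614858195913281 = 1835530605244452411, q_14 = 6·14792275677229254 + 2927703722551225 = 91681357785926749 → 1835530605244452411/91681357785926749
APPEND 42: p_15 = 42·1835530605244452411 + 296152624508089855 = 77388438044775091117, q_15 = 42·91681357785926749 + 14792275677229254 = 3865409302686152712 → 77388438044775091117/3865409302686152712
APPEND 43: p_16 = 43·77388438044775091117 + 1835530605244452411 = 3329538366530573370442, q_16 = 43·3865409302686152712 + 91681357785926749 = 166304281373290493365 → 3329538366530573370442/166304281373290493365
APPEND 44: p_17 = 44·3329538366530573370442 + 77388438044775091117 = 146577076565390003390565, q_17 = 44·166304281373290493365 + 3865409302686152712 = 7321253789727467860772 → 146577076565390003390565/7321253789727467860772
APPEND 28: p_18 = 28·146577076565390003390565 + 3329538366530573370442 = 4107487682197450668306262, q_18 = 28·7321253789727467860772 + 166304281373290493365 = 205161410393742390594981 → 4107487682197450668306262/205161410393742390594981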